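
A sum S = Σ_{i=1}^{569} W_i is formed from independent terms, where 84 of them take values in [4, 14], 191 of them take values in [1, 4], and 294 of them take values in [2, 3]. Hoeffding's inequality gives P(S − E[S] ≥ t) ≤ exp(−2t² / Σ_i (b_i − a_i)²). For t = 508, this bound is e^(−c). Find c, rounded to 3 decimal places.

49.566

Σ(b_i − a_i)² = 84·10² + 191·3² + 294·1² = 10413.
c = 2t² / 10413 = 2·508² / 10413 = 49.5657.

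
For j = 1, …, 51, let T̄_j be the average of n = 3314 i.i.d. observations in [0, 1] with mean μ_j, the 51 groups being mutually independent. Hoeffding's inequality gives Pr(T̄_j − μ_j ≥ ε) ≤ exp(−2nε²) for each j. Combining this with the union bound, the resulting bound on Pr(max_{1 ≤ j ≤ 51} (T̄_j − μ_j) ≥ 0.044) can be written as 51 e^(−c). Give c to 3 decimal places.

12.832

Union bound over the 51 events: Pr(max_{1 ≤ j ≤ 51} (T̄_j − μ_j) ≥ 0.044) ≤ 51·exp(−2nε²) = 51 exp(−2·3314·0.044²).
So c = 2·3314·0.044² = 12.8318.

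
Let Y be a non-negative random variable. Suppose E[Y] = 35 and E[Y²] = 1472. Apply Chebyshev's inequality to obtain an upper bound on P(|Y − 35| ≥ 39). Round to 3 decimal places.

0.162

Var(Y) = E[Y²] − (E[Y])² = 1472 − 1225 = 247.
Chebyshev's inequality: P(|Y − μ| ≥ t) ≤ Var(Y)/t² = 247/1521 = 0.1624.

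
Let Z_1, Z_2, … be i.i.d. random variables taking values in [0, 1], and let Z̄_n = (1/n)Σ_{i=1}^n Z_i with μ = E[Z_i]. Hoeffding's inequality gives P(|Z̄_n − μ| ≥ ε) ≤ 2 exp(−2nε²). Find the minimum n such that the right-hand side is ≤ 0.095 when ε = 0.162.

59

Require 2·exp(−2nε²) ≤ 0.095, i.e. 2nε² ≥ ln(2/0.095) = 3.047026.
So n ≥ 3.047026 / (2·0.162²) = 58.052.
The smallest integer n is 59.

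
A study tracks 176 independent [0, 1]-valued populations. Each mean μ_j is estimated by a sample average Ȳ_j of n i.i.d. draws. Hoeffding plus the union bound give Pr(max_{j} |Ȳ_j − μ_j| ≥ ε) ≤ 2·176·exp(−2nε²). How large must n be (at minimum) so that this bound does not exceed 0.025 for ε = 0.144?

231

Need 2·176·exp(−2nε²) ≤ 0.025, i.e. exp(−2nε²) ≤ 0.025/352.
So 2nε² ≥ ln(352/0.025) = 9.552511.
Hence n ≥ 9.552511/(2·0.144²) = 230.336.
The smallest integer n is 231.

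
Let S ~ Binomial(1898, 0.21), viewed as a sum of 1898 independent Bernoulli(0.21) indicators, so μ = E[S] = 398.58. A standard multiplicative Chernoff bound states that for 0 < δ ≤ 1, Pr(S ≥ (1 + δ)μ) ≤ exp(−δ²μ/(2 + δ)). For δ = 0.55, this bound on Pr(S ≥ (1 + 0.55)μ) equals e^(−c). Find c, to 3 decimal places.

47.283

c = δ²μ/(2 + δ) = 0.55²·398.58/(2 + 0.55) = 47.2825.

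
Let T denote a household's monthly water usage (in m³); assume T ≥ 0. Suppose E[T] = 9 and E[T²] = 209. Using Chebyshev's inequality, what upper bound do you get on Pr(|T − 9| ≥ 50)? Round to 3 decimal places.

Var(T) = E[T²] − (E[T])² = 209 − 81 = 128.
Chebyshev's inequality: Pr(|T − μ| ≥ t) ≤ Var(T)/t² = 128/2500 = 0.0512.

0.051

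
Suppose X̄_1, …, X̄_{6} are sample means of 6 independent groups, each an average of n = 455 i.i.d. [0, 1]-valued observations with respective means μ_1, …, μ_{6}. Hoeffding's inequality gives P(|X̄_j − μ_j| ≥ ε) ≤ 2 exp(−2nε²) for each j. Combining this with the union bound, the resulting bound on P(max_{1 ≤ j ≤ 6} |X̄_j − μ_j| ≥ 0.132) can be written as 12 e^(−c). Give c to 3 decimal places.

Union bound over the 6 events: P(max_{1 ≤ j ≤ 6} |X̄_j − μ_j| ≥ 0.132) ≤ 6·2·exp(−2nε²) = 12 exp(−2·455·0.132²).
So c = 2·455·0.132² = 15.8558.

15.856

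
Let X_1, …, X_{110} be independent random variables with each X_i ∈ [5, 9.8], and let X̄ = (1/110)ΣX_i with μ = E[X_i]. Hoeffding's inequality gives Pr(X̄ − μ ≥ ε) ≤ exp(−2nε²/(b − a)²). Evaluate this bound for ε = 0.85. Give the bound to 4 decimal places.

0.0010

Exponent: 2nε²/(b − a)² = 2·110·0.85² / 4.8² = 6.89887.
Bound = exp(−6.89887) = 0.00101.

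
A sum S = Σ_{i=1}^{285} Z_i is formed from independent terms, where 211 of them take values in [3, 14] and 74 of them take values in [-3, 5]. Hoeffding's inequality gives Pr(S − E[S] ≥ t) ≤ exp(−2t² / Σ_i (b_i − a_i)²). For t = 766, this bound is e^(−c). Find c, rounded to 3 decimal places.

38.772

Σ(b_i − a_i)² = 211·11² + 74·8² = 30267.
c = 2t² / 30267 = 2·766² / 30267 = 38.7720.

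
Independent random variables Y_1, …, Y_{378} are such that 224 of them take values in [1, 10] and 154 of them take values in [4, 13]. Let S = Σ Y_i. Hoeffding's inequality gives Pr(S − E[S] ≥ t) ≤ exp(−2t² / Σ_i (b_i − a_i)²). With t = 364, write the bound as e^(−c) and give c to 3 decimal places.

Σ(b_i − a_i)² = 224·9² + 154·9² = 30618.
c = 2t² / 30618 = 2·364² / 30618 = 8.6548.

8.655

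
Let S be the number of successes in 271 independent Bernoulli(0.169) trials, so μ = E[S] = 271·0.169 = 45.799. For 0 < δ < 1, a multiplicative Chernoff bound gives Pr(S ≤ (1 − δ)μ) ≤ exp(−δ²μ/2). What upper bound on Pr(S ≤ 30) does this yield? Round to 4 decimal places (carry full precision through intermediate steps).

Write 30 = (1 − δ)μ, so δ = 1 − 30/45.799 = 0.3449639…
Then the exponent is δ²μ/2 = (μ − 30)²/(2μ) = 2.725042.
Bound = exp(−2.725042) = 0.06554.

0.0655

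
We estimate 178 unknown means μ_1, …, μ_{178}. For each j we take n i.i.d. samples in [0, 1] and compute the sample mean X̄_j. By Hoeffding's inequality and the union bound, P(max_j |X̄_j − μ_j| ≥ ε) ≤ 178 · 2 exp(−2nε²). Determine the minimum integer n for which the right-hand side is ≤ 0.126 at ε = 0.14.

203

Need 2·178·exp(−2nε²) ≤ 0.126, i.e. exp(−2nε²) ≤ 0.126/356.
So 2nε² ≥ ln(356/0.126) = 7.946404.
Hence n ≥ 7.946404/(2·0.14²) = 202.714.
The smallest integer n is 203.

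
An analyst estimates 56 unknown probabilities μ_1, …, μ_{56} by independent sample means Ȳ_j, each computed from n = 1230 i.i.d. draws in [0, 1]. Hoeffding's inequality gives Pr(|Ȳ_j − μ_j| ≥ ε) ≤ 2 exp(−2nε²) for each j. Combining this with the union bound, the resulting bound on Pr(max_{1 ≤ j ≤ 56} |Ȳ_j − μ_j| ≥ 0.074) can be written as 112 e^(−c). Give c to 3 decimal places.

13.471

Union bound over the 56 events: Pr(max_{1 ≤ j ≤ 56} |Ȳ_j − μ_j| ≥ 0.074) ≤ 56·2·exp(−2nε²) = 112 exp(−2·1230·0.074²).
So c = 2·1230·0.074² = 13.4710.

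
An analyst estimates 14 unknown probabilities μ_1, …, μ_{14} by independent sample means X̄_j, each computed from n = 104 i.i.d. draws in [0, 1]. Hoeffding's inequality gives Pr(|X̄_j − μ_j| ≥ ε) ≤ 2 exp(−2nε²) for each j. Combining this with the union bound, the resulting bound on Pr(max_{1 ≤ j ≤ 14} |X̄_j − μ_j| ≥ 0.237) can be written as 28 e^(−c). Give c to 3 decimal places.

Union bound over the 14 events: Pr(max_{1 ≤ j ≤ 14} |X̄_j − μ_j| ≥ 0.237) ≤ 14·2·exp(−2nε²) = 28 exp(−2·104·0.237²).
So c = 2·104·0.237² = 11.6832.

11.683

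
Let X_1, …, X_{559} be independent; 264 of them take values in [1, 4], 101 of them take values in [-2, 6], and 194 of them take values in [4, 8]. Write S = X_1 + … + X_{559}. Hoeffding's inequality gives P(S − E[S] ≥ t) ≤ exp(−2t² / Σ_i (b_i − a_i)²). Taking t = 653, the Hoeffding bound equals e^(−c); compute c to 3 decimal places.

Σ(b_i − a_i)² = 264·3² + 101·8² + 194·4² = 11944.
c = 2t² / 11944 = 2·653² / 11944 = 71.4014.

71.401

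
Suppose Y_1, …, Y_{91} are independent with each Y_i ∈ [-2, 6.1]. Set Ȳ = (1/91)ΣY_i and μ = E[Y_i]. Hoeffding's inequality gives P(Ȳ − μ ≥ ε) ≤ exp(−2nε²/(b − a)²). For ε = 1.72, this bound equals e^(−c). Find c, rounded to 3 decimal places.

8.207

c = 2nε²/(b − a)² = 2·91·1.72² / 8.1² = 8.2065.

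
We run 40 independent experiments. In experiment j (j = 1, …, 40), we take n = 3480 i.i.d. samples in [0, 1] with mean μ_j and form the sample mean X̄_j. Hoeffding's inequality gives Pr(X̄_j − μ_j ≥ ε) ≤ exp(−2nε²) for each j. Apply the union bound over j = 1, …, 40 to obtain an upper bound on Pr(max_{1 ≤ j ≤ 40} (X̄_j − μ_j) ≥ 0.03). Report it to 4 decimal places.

0.0761

Per-experiment Hoeffding bound: exp(−2·3480·0.03²) = exp(−6.26400) = 0.0019036.
Union bound over 40 events: 40·0.0019036 = 0.07614.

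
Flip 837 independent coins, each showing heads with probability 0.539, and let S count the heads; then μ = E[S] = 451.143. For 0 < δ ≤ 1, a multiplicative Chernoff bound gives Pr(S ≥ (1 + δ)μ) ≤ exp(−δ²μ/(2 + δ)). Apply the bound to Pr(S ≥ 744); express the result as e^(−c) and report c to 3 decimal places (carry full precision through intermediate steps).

71.761

Write 744 = (1 + δ)μ, so δ = 744/451.143 − 1 = 0.6491445…
Then the exponent is δ²μ/(2 + δ) = (744 − μ)² / (μ·(2 + δ)) = 71.761473.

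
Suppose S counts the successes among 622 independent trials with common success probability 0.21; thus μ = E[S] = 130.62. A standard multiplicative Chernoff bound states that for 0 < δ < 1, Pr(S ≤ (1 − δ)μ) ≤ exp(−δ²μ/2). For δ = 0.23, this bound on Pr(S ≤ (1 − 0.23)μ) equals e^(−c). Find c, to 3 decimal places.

c = δ²μ/2 = 0.23²·130.62/2 = 3.4549.

3.455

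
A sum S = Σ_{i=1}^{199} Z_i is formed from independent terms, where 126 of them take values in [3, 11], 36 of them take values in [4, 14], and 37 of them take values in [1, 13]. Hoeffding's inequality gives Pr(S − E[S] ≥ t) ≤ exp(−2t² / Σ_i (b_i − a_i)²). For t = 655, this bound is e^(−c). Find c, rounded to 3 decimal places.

Σ(b_i − a_i)² = 126·8² + 36·10² + 37·12² = 16992.
c = 2t² / 16992 = 2·655² / 16992 = 50.4973.

50.497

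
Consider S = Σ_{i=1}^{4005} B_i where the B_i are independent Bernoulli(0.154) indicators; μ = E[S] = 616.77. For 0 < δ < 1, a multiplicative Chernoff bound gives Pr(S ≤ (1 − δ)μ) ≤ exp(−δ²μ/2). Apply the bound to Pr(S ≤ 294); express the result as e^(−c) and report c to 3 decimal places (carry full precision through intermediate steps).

84.457

Write 294 = (1 − δ)μ, so δ = 1 − 294/616.77 = 0.5233231…
Then the exponent is δ²μ/2 = (μ − 294)²/(2μ) = 84.456502.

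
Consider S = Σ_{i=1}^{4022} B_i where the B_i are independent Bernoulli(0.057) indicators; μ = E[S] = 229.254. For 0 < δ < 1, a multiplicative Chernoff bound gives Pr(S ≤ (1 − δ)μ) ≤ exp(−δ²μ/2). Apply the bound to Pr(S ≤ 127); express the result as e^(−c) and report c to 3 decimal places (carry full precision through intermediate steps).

Write 127 = (1 − δ)μ, so δ = 1 − 127/229.254 = 0.4460293…
Then the exponent is δ²μ/2 = (μ − 127)²/(2μ) = 22.804140.

22.804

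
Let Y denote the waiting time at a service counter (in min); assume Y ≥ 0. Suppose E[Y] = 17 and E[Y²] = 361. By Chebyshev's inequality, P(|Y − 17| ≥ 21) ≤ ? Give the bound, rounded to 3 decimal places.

Var(Y) = E[Y²] − (E[Y])² = 361 − 289 = 72.
Chebyshev's inequality: P(|Y − μ| ≥ t) ≤ Var(Y)/t² = 72/441 = 0.1633.

0.163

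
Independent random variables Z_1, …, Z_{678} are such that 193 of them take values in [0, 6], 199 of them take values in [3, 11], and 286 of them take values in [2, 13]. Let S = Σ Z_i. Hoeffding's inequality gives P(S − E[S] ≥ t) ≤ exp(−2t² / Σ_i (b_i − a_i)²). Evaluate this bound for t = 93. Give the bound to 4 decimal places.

Σ(b_i − a_i)² = 193·6² + 199·8² + 286·11² = 54290.
Exponent = 2·93² / 54290 = 0.31862.
Bound = exp(−0.31862) = 0.72715.

0.7272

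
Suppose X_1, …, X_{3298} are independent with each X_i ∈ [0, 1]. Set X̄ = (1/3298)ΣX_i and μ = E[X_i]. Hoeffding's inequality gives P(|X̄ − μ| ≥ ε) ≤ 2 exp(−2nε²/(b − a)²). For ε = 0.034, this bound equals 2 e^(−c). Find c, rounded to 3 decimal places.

c = 2nε²/(b − a)² = 2·3298·0.034² / 1² = 7.6250.

7.625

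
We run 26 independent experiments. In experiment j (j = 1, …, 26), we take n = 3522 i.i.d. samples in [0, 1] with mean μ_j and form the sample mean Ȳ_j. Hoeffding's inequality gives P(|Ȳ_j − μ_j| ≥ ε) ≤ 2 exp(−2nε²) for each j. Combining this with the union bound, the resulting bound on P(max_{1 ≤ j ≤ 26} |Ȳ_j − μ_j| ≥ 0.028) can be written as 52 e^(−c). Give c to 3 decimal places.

Union bound over the 26 events: P(max_{1 ≤ j ≤ 26} |Ȳ_j − μ_j| ≥ 0.028) ≤ 26·2·exp(−2nε²) = 52 exp(−2·3522·0.028²).
So c = 2·3522·0.028² = 5.5225.

5.522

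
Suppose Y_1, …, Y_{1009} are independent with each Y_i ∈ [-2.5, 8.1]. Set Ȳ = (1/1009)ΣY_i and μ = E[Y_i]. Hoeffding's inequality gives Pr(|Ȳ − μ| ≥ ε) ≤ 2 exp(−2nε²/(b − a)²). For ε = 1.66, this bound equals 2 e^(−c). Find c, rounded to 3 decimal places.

49.491

c = 2nε²/(b − a)² = 2·1009·1.66² / 10.6² = 49.4909.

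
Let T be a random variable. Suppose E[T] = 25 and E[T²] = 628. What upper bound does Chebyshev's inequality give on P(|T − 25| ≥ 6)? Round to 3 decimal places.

0.083

Var(T) = E[T²] − (E[T])² = 628 − 625 = 3.
Chebyshev's inequality: P(|T − μ| ≥ t) ≤ Var(T)/t² = 3/36 = 0.0833.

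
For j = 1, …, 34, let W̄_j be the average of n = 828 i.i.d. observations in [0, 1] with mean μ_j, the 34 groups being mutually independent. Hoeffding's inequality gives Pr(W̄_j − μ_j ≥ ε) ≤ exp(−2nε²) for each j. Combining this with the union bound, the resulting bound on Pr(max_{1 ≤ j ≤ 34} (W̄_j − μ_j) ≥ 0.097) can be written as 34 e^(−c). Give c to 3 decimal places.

Union bound over the 34 events: Pr(max_{1 ≤ j ≤ 34} (W̄_j − μ_j) ≥ 0.097) ≤ 34·exp(−2nε²) = 34 exp(−2·828·0.097²).
So c = 2·828·0.097² = 15.5813.

15.581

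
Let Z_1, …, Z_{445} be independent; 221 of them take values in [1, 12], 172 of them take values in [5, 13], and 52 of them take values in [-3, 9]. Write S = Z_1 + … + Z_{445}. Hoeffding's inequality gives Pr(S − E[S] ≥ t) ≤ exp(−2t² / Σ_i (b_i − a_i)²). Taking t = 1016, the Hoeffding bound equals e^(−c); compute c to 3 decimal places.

45.638

Σ(b_i − a_i)² = 221·11² + 172·8² + 52·12² = 45237.
c = 2t² / 45237 = 2·1016² / 45237 = 45.6377.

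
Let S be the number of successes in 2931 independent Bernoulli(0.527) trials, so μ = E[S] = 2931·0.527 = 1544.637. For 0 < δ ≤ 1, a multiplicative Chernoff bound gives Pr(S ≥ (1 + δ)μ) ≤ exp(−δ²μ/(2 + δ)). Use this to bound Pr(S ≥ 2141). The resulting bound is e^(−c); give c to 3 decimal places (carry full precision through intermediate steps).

96.496

Write 2141 = (1 + δ)μ, so δ = 2141/1544.637 − 1 = 0.3860862…
Then the exponent is δ²μ/(2 + δ) = (2141 − μ)² / (μ·(2 + δ)) = 96.495891.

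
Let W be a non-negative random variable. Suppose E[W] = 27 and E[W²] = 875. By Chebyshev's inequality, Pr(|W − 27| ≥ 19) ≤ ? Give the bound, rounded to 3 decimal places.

0.404

Var(W) = E[W²] − (E[W])² = 875 − 729 = 146.
Chebyshev's inequality: Pr(|W − μ| ≥ t) ≤ Var(W)/t² = 146/361 = 0.4044.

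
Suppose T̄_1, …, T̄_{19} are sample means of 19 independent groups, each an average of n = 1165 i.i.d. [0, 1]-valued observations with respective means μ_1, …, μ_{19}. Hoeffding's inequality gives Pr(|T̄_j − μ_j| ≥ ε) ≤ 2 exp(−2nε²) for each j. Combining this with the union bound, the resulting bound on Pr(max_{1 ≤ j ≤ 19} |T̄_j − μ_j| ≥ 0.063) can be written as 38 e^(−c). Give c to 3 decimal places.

9.248

Union bound over the 19 events: Pr(max_{1 ≤ j ≤ 19} |T̄_j − μ_j| ≥ 0.063) ≤ 19·2·exp(−2nε²) = 38 exp(−2·1165·0.063²).
So c = 2·1165·0.063² = 9.2478.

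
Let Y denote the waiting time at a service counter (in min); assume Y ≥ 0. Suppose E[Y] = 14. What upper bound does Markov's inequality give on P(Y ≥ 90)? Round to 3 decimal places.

Markov's inequality: for a non-negative random variable, P(Y ≥ a) ≤ E[Y]/a.
Here E[Y] = 14 and a = 90, so the bound is 14/90 = 0.1556.

0.156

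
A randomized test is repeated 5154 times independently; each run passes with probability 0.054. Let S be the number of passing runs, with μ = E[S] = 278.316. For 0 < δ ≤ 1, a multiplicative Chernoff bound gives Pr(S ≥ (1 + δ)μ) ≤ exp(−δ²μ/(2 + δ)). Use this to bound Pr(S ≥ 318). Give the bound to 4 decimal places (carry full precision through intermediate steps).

Write 318 = (1 + δ)μ, so δ = 318/278.316 − 1 = 0.1425861…
Then the exponent is δ²μ/(2 + δ) = (318 − μ)² / (μ·(2 + δ)) = 2.640915.
Bound = exp(−2.640915) = 0.07130.

0.0713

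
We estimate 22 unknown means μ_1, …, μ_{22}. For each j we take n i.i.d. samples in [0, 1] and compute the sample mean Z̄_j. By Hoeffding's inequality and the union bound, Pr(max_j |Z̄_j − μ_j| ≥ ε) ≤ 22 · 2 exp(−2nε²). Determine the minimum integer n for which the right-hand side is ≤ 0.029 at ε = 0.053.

1304

Need 2·22·exp(−2nε²) ≤ 0.029, i.e. exp(−2nε²) ≤ 0.029/44.
So 2nε² ≥ ln(44/0.029) = 7.324649.
Hence n ≥ 7.324649/(2·0.053²) = 1303.782.
The smallest integer n is 1304.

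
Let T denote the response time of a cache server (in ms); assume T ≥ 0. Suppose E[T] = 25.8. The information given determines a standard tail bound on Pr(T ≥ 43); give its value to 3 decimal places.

Only the mean of a non-negative variable is known, so Markov's inequality is the applicable tail bound.
Markov's inequality: for a non-negative random variable, Pr(T ≥ a) ≤ E[T]/a.
Here E[T] = 25.8 and a = 43, so the bound is 25.8/43 = 0.6000.

0.600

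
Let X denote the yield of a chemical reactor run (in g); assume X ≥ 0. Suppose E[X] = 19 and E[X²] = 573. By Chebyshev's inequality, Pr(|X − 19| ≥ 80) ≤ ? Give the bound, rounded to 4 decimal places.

Var(X) = E[X²] − (E[X])² = 573 − 361 = 212.
Chebyshev's inequality: Pr(|X − μ| ≥ t) ≤ Var(X)/t² = 212/6400 = 0.0331.

0.0331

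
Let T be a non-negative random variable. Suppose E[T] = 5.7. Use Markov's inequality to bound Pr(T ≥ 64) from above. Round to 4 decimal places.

0.0891

Markov's inequality: for a non-negative random variable, Pr(T ≥ a) ≤ E[T]/a.
Here E[T] = 5.7 and a = 64, so the bound is 5.7/64 = 0.0891.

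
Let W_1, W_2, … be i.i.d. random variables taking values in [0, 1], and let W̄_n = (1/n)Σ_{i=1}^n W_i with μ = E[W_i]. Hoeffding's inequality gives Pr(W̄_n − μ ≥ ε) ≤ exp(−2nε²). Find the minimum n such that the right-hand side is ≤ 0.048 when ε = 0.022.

Require exp(−2nε²) ≤ 0.048, i.e. 2nε² ≥ ln(1/0.048) = 3.036554.
So n ≥ 3.036554 / (2·0.022²) = 3136.936.
The smallest integer n is 3137.

3137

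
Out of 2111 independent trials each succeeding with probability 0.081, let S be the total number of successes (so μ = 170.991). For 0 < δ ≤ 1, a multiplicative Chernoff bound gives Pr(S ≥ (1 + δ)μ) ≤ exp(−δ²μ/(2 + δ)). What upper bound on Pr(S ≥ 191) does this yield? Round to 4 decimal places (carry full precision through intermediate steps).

0.3309

Write 191 = (1 + δ)μ, so δ = 191/170.991 − 1 = 0.1170179…
Then the exponent is δ²μ/(2 + δ) = (191 − μ)² / (μ·(2 + δ)) = 1.105995.
Bound = exp(−1.105995) = 0.33088.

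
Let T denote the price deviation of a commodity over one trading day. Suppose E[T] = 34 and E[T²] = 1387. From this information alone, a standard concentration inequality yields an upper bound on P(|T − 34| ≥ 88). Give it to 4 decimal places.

The first two moments determine the variance, so Chebyshev's inequality is the sharpest standard bound available.
Var(T) = E[T²] − (E[T])² = 1387 − 1156 = 231.
Chebyshev's inequality: P(|T − μ| ≥ t) ≤ Var(T)/t² = 231/7744 = 0.0298.

0.0298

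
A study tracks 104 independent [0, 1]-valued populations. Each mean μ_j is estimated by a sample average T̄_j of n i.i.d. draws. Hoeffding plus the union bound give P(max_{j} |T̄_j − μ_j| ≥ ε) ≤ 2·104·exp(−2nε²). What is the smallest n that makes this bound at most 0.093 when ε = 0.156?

Need 2·104·exp(−2nε²) ≤ 0.093, i.e. exp(−2nε²) ≤ 0.093/208.
So 2nε² ≥ ln(208/0.093) = 7.712694.
Hence n ≥ 7.712694/(2·0.156²) = 158.463.
The smallest integer n is 159.

159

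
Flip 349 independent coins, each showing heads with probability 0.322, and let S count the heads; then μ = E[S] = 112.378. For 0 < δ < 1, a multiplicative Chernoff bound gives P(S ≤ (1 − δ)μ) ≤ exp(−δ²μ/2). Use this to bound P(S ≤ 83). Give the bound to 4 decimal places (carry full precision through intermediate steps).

0.0215

Write 83 = (1 − δ)μ, so δ = 1 − 83/112.378 = 0.2614213…
Then the exponent is δ²μ/2 = (μ − 83)²/(2μ) = 3.840017.
Bound = exp(−3.840017) = 0.02149.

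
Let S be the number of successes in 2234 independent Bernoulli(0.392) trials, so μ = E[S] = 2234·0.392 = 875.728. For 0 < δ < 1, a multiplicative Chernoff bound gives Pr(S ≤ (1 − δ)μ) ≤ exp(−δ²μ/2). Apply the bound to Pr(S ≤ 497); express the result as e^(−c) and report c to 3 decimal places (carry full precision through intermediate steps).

81.895

Write 497 = (1 − δ)μ, so δ = 1 − 497/875.728 = 0.4324722…
Then the exponent is δ²μ/2 = (μ − 497)²/(2μ) = 81.894662.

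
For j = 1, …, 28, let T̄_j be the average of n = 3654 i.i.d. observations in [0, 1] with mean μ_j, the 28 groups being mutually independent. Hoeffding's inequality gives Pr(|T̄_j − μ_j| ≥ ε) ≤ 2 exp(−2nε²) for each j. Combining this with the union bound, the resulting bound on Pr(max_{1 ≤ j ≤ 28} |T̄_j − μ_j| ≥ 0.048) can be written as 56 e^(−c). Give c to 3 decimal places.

Union bound over the 28 events: Pr(max_{1 ≤ j ≤ 28} |T̄_j − μ_j| ≥ 0.048) ≤ 28·2·exp(−2nε²) = 56 exp(−2·3654·0.048²).
So c = 2·3654·0.048² = 16.8376.

16.838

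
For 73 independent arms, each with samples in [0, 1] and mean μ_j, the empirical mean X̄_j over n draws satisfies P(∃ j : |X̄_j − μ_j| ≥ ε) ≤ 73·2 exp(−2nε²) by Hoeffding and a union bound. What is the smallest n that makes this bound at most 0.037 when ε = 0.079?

664

Need 2·73·exp(−2nε²) ≤ 0.037, i.e. exp(−2nε²) ≤ 0.037/146.
So 2nε² ≥ ln(146/0.037) = 8.280444.
Hence n ≥ 8.280444/(2·0.079²) = 663.391.
The smallest integer n is 664.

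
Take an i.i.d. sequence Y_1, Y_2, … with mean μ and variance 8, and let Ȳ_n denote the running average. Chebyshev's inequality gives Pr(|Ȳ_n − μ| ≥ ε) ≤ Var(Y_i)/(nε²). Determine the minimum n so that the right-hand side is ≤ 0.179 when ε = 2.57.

7

Require 8/(n·2.57²) ≤ 0.179, i.e. n ≥ 8/(0.179·2.57²) = 6.767.
The smallest integer n is 7.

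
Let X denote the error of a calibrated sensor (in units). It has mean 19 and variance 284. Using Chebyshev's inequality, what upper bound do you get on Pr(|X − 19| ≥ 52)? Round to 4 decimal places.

0.1050

Chebyshev: Pr(|X − μ| ≥ t) ≤ Var(X)/t².
Bound = 284 / 2704 = 0.1050.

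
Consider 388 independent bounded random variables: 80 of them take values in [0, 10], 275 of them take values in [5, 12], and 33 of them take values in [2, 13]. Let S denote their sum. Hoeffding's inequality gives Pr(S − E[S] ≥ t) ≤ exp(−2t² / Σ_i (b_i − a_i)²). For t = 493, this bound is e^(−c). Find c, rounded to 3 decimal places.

19.087

Σ(b_i − a_i)² = 80·10² + 275·7² + 33·11² = 25468.
c = 2t² / 25468 = 2·493² / 25468 = 19.0866.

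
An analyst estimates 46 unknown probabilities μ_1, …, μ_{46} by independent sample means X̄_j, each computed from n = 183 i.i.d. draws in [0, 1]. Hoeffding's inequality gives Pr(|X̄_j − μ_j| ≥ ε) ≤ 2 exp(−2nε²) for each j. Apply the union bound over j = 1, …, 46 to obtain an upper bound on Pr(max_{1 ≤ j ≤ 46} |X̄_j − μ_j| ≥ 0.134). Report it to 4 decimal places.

0.1287

Per-experiment Hoeffding bound: 2·exp(−2·183·0.134²) = 2·exp(−6.57190) = 0.0027983.
Union bound over 46 events: 46·0.0027983 = 0.12872.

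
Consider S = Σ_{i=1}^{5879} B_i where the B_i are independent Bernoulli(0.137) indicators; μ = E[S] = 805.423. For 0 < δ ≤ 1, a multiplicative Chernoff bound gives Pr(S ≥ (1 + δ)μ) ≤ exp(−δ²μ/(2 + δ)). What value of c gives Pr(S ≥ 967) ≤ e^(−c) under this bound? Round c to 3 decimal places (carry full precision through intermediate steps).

Write 967 = (1 + δ)μ, so δ = 967/805.423 − 1 = 0.2006114…
Then the exponent is δ²μ/(2 + δ) = (967 − μ)² / (μ·(2 + δ)) = 14.729625.

14.730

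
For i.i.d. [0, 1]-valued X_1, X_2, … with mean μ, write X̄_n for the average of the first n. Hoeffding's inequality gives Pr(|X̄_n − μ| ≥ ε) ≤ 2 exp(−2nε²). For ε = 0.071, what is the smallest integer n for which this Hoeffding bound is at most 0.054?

Require 2·exp(−2nε²) ≤ 0.054, i.e. 2nε² ≥ ln(2/0.054) = 3.611918.
So n ≥ 3.611918 / (2·0.071²) = 358.254.
The smallest integer n is 359.

359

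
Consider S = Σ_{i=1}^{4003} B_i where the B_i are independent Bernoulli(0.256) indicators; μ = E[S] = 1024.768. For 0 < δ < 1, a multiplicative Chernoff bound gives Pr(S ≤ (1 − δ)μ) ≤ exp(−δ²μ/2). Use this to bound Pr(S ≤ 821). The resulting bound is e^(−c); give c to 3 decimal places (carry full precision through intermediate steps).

20.259

Write 821 = (1 − δ)μ, so δ = 1 − 821/1024.768 = 0.1988431…
Then the exponent is δ²μ/2 = (μ − 821)²/(2μ) = 20.258926.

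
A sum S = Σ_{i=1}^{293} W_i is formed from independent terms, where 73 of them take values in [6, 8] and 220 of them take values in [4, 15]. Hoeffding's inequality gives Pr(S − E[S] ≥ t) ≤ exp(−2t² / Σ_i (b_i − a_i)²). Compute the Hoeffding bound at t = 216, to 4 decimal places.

Σ(b_i − a_i)² = 73·2² + 220·11² = 26912.
Exponent = 2·216² / 26912 = 3.46730.
Bound = exp(−3.46730) = 0.03120.

0.0312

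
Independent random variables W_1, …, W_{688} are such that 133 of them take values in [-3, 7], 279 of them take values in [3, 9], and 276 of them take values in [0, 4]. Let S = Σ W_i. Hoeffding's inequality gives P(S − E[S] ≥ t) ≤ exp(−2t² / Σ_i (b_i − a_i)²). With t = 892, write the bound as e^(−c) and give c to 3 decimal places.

Σ(b_i − a_i)² = 133·10² + 279·6² + 276·4² = 27760.
c = 2t² / 27760 = 2·892² / 27760 = 57.3245.

57.324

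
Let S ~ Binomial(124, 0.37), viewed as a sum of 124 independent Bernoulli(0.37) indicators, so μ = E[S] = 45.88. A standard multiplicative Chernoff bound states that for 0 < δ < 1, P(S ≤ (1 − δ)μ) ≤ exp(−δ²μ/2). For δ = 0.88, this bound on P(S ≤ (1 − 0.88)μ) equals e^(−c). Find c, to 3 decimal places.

17.765

c = δ²μ/2 = 0.88²·45.88/2 = 17.7647.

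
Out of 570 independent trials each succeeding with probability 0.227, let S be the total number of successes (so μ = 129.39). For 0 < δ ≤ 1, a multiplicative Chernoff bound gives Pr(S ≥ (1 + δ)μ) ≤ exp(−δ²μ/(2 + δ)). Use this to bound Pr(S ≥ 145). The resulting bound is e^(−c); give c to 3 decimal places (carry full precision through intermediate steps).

0.888

Write 145 = (1 + δ)μ, so δ = 145/129.39 − 1 = 0.120643…
Then the exponent is δ²μ/(2 + δ) = (145 − μ)² / (μ·(2 + δ)) = 0.888050.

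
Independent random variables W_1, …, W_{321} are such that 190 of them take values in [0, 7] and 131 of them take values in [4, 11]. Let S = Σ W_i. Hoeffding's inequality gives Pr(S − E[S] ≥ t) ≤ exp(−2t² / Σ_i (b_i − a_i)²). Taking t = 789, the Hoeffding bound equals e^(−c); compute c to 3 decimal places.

79.156

Σ(b_i − a_i)² = 190·7² + 131·7² = 15729.
c = 2t² / 15729 = 2·789² / 15729 = 79.1558.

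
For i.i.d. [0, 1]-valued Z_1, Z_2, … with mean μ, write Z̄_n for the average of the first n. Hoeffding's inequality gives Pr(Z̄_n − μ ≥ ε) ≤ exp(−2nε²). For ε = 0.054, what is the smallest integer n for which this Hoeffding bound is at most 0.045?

532

Require exp(−2nε²) ≤ 0.045, i.e. 2nε² ≥ ln(1/0.045) = 3.101093.
So n ≥ 3.101093 / (2·0.054²) = 531.737.
The smallest integer n is 532.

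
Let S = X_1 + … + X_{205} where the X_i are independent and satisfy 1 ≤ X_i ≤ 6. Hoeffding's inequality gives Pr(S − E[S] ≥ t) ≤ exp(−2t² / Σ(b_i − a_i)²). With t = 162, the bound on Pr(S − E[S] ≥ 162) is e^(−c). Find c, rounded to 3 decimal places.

Σ(b_i − a_i)² = 205·(5)² = 5125.
c = 2t²/5125 = 2·162²/5125 = 10.2416.

10.242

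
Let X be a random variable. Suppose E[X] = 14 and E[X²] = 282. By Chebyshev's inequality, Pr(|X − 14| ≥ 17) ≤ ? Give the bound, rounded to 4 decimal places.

0.2976

Var(X) = E[X²] − (E[X])² = 282 − 196 = 86.
Chebyshev's inequality: Pr(|X − μ| ≥ t) ≤ Var(X)/t² = 86/289 = 0.2976.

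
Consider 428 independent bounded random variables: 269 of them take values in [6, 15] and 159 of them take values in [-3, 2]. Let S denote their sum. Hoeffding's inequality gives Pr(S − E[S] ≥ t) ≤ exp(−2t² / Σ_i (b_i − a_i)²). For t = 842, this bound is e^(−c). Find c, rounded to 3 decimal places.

Σ(b_i − a_i)² = 269·9² + 159·5² = 25764.
c = 2t² / 25764 = 2·842² / 25764 = 55.0352.

55.035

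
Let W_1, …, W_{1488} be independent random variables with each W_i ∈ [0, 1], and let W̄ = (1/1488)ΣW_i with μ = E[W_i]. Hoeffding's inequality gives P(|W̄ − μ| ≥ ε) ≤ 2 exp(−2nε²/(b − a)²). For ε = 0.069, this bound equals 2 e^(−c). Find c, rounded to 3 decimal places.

c = 2nε²/(b − a)² = 2·1488·0.069² / 1² = 14.1687.

14.169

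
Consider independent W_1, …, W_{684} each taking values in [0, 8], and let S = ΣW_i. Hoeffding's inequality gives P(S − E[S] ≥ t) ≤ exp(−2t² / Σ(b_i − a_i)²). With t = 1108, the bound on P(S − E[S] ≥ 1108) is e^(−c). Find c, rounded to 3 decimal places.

56.088

Σ(b_i − a_i)² = 684·(8)² = 43776.
c = 2t²/43776 = 2·1108²/43776 = 56.0885.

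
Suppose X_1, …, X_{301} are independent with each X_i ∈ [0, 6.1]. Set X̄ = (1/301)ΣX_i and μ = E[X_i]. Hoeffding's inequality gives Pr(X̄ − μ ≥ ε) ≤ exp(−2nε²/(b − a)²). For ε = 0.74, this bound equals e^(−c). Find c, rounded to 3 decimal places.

c = 2nε²/(b − a)² = 2·301·0.74² / 6.1² = 8.8593.

8.859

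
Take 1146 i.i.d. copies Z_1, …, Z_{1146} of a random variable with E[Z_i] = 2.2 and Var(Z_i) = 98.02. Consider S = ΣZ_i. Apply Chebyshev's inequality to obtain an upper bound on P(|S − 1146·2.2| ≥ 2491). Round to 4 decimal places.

0.0181

Var(S) = n·Var(Z_i) = 1146·98.02 = 112330.92.
Chebyshev: P(|S − 1146·2.2| ≥ 2491) ≤ Var(S)/2491² = 112330.92/6205081 = 0.0181.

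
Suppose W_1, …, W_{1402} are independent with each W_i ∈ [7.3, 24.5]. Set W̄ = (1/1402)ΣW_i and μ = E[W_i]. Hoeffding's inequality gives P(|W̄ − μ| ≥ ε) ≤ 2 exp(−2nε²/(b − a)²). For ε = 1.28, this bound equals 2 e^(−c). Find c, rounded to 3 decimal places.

15.529

c = 2nε²/(b − a)² = 2·1402·1.28² / 17.2² = 15.5289.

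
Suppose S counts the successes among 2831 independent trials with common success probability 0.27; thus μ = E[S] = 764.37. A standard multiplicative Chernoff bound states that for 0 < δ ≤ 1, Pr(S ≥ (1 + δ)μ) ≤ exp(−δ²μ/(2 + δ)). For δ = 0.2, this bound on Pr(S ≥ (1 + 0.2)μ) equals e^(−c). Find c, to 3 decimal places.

13.898

c = δ²μ/(2 + δ) = 0.2²·764.37/(2 + 0.2) = 13.8976.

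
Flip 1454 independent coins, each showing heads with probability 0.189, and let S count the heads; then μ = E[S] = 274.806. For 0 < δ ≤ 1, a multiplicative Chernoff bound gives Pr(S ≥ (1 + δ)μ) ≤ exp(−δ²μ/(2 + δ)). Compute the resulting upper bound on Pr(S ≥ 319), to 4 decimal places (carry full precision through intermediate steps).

0.0373

Write 319 = (1 + δ)μ, so δ = 319/274.806 − 1 = 0.1608189…
Then the exponent is δ²μ/(2 + δ) = (319 − μ)² / (μ·(2 + δ)) = 3.289138.
Bound = exp(−3.289138) = 0.03729.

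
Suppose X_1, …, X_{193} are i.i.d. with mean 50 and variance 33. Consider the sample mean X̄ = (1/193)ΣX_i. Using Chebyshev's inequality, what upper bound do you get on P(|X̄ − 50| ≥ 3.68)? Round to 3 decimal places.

Var(X̄) = Var(X_i)/n = 33/193 = 0.17098.
Chebyshev: P(|X̄ − 50| ≥ 3.68) ≤ Var(X̄)/(3.68)² = 33/(193·3.68²) = 0.0126.

0.013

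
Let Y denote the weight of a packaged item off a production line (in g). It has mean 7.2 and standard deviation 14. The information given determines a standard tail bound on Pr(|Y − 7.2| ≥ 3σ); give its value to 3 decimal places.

0.111

Mean and variance are known, so Chebyshev's inequality applies.
Chebyshev: Pr(|Y − μ| ≥ t) ≤ Var(Y)/t².
Var(Y) = σ² = 14² = 196.
t = 3·14 = 42.
Bound = 196 / 1764 = 0.1111.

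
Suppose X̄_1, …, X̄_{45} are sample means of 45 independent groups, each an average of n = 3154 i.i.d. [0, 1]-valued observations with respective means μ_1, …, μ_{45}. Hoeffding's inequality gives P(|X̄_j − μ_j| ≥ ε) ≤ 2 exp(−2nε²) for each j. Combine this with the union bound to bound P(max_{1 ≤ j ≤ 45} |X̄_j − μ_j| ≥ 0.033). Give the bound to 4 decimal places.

0.0935

Per-experiment Hoeffding bound: 2·exp(−2·3154·0.033²) = 2·exp(−6.86941) = 0.0020782.
Union bound over 45 events: 45·0.0020782 = 0.09352.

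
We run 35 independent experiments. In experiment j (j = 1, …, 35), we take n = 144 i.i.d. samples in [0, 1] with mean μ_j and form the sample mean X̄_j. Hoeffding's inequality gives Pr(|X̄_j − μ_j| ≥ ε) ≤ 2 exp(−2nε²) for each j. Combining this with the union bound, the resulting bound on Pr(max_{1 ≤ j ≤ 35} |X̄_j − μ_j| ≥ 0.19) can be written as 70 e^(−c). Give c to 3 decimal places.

10.397

Union bound over the 35 events: Pr(max_{1 ≤ j ≤ 35} |X̄_j − μ_j| ≥ 0.19) ≤ 35·2·exp(−2nε²) = 70 exp(−2·144·0.19²).
So c = 2·144·0.19² = 10.3968.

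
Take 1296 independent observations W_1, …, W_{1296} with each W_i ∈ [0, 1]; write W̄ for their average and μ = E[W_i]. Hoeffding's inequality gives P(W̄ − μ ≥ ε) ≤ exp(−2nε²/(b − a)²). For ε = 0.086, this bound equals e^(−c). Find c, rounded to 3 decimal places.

19.170

c = 2nε²/(b − a)² = 2·1296·0.086² / 1² = 19.1704.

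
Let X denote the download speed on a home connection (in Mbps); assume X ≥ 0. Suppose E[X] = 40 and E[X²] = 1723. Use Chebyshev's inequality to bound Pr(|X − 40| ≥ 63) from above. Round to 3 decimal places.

Var(X) = E[X²] − (E[X])² = 1723 − 1600 = 123.
Chebyshev's inequality: Pr(|X − μ| ≥ t) ≤ Var(X)/t² = 123/3969 = 0.0310.

0.031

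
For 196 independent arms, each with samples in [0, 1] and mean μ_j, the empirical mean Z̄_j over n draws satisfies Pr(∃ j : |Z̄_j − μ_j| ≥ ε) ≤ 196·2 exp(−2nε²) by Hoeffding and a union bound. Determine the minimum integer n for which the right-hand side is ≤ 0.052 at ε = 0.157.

Need 2·196·exp(−2nε²) ≤ 0.052, i.e. exp(−2nε²) ≤ 0.052/392.
So 2nε² ≥ ln(392/0.052) = 8.927773.
Hence n ≥ 8.927773/(2·0.157²) = 181.098.
The smallest integer n is 182.

182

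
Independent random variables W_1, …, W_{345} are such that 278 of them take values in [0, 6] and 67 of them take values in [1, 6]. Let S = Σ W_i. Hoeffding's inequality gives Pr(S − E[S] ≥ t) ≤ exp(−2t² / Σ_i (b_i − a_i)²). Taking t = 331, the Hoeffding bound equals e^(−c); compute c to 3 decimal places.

18.756

Σ(b_i − a_i)² = 278·6² + 67·5² = 11683.
c = 2t² / 11683 = 2·331² / 11683 = 18.7556.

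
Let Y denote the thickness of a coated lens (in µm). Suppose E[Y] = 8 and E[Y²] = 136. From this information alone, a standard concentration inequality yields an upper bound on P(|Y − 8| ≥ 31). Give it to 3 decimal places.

0.075

The first two moments determine the variance, so Chebyshev's inequality is the sharpest standard bound available.
Var(Y) = E[Y²] − (E[Y])² = 136 − 64 = 72.
Chebyshev's inequality: P(|Y − μ| ≥ t) ≤ Var(Y)/t² = 72/961 = 0.0749.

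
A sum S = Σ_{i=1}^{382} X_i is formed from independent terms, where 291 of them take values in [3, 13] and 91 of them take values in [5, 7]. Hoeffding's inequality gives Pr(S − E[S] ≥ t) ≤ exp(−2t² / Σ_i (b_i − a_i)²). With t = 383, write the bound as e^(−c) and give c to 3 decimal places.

Σ(b_i − a_i)² = 291·10² + 91·2² = 29464.
c = 2t² / 29464 = 2·383² / 29464 = 9.9572.

9.957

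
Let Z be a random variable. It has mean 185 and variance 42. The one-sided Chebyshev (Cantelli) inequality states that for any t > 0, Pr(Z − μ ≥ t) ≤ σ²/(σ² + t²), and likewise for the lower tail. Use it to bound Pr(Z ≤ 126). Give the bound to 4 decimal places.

Here σ² = 42 and t = 59, so σ² + t² = 3523.
Cantelli's bound: 42/3523 = 0.0119.

0.0119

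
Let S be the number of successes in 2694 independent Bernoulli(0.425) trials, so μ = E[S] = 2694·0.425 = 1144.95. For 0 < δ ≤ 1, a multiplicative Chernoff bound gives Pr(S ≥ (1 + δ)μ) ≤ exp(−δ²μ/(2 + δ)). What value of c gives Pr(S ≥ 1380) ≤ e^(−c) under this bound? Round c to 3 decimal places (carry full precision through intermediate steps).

21.881

Write 1380 = (1 + δ)μ, so δ = 1380/1144.95 − 1 = 0.2052928…
Then the exponent is δ²μ/(2 + δ) = (1380 − μ)² / (μ·(2 + δ)) = 21.881028.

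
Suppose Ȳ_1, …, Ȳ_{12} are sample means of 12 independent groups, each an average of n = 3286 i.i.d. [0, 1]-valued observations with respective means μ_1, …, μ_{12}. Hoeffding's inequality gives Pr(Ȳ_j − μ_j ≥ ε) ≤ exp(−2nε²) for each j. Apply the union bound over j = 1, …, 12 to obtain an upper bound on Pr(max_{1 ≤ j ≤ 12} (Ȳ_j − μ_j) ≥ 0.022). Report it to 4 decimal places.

Per-experiment Hoeffding bound: exp(−2·3286·0.022²) = exp(−3.18085) = 0.04155.
Union bound over 12 events: 12·0.04155 = 0.49860.

0.4986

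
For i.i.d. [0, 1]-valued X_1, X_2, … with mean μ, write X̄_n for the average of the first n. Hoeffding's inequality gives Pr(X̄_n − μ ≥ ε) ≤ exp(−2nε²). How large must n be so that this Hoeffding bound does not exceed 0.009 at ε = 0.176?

77

Require exp(−2nε²) ≤ 0.009, i.e. 2nε² ≥ ln(1/0.009) = 4.710531.
So n ≥ 4.710531 / (2·0.176²) = 76.035.
The smallest integer n is 77.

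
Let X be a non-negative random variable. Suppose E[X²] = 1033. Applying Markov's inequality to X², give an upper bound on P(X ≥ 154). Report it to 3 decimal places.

Since X ≥ 0, the event {X ≥ 154} is the same as {X² ≥ 23716}.
Markov's inequality applied to X² gives P(X² ≥ 23716) ≤ E[X²]/23716 = 1033/23716 = 0.0436.

0.044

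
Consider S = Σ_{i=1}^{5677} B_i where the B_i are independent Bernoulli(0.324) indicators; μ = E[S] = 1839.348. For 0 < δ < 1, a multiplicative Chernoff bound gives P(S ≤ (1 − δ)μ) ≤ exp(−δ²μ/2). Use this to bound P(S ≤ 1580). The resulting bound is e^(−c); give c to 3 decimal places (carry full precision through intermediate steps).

Write 1580 = (1 − δ)μ, so δ = 1 − 1580/1839.348 = 0.141…
Then the exponent is δ²μ/2 = (μ − 1580)²/(2μ) = 18.284029.

18.284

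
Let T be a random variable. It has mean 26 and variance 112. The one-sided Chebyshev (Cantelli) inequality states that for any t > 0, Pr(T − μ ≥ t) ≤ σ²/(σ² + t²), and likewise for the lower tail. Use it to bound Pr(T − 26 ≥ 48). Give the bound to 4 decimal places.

0.0464

Here σ² = 112 and t = 48, so σ² + t² = 2416.
Cantelli's bound: 112/2416 = 0.0464.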